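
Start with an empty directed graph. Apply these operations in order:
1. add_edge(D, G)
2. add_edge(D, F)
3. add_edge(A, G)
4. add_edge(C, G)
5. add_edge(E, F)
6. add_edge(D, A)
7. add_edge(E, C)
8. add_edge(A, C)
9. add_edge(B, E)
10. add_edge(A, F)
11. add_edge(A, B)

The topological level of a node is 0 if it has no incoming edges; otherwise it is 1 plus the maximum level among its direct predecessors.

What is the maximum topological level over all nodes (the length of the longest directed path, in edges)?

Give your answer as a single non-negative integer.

Op 1: add_edge(D, G). Edges now: 1
Op 2: add_edge(D, F). Edges now: 2
Op 3: add_edge(A, G). Edges now: 3
Op 4: add_edge(C, G). Edges now: 4
Op 5: add_edge(E, F). Edges now: 5
Op 6: add_edge(D, A). Edges now: 6
Op 7: add_edge(E, C). Edges now: 7
Op 8: add_edge(A, C). Edges now: 8
Op 9: add_edge(B, E). Edges now: 9
Op 10: add_edge(A, F). Edges now: 10
Op 11: add_edge(A, B). Edges now: 11
Compute levels (Kahn BFS):
  sources (in-degree 0): D
  process D: level=0
    D->A: in-degree(A)=0, level(A)=1, enqueue
    D->F: in-degree(F)=2, level(F)>=1
    D->G: in-degree(G)=2, level(G)>=1
  process A: level=1
    A->B: in-degree(B)=0, level(B)=2, enqueue
    A->C: in-degree(C)=1, level(C)>=2
    A->F: in-degree(F)=1, level(F)>=2
    A->G: in-degree(G)=1, level(G)>=2
  process B: level=2
    B->E: in-degree(E)=0, level(E)=3, enqueue
  process E: level=3
    E->C: in-degree(C)=0, level(C)=4, enqueue
    E->F: in-degree(F)=0, level(F)=4, enqueue
  process C: level=4
    C->G: in-degree(G)=0, level(G)=5, enqueue
  process F: level=4
  process G: level=5
All levels: A:1, B:2, C:4, D:0, E:3, F:4, G:5
max level = 5

Answer: 5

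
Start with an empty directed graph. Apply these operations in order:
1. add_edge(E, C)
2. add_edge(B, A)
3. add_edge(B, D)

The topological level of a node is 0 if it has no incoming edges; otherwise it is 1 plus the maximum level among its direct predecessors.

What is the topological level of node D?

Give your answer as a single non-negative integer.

Answer: 1

Derivation:
Op 1: add_edge(E, C). Edges now: 1
Op 2: add_edge(B, A). Edges now: 2
Op 3: add_edge(B, D). Edges now: 3
Compute levels (Kahn BFS):
  sources (in-degree 0): B, E
  process B: level=0
    B->A: in-degree(A)=0, level(A)=1, enqueue
    B->D: in-degree(D)=0, level(D)=1, enqueue
  process E: level=0
    E->C: in-degree(C)=0, level(C)=1, enqueue
  process A: level=1
  process D: level=1
  process C: level=1
All levels: A:1, B:0, C:1, D:1, E:0
level(D) = 1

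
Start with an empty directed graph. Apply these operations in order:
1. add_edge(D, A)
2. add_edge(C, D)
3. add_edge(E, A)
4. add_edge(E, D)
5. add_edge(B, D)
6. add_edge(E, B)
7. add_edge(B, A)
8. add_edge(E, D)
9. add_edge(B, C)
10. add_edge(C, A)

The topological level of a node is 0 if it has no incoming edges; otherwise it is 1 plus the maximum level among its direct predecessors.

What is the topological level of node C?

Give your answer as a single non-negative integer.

Answer: 2

Derivation:
Op 1: add_edge(D, A). Edges now: 1
Op 2: add_edge(C, D). Edges now: 2
Op 3: add_edge(E, A). Edges now: 3
Op 4: add_edge(E, D). Edges now: 4
Op 5: add_edge(B, D). Edges now: 5
Op 6: add_edge(E, B). Edges now: 6
Op 7: add_edge(B, A). Edges now: 7
Op 8: add_edge(E, D) (duplicate, no change). Edges now: 7
Op 9: add_edge(B, C). Edges now: 8
Op 10: add_edge(C, A). Edges now: 9
Compute levels (Kahn BFS):
  sources (in-degree 0): E
  process E: level=0
    E->A: in-degree(A)=3, level(A)>=1
    E->B: in-degree(B)=0, level(B)=1, enqueue
    E->D: in-degree(D)=2, level(D)>=1
  process B: level=1
    B->A: in-degree(A)=2, level(A)>=2
    B->C: in-degree(C)=0, level(C)=2, enqueue
    B->D: in-degree(D)=1, level(D)>=2
  process C: level=2
    C->A: in-degree(A)=1, level(A)>=3
    C->D: in-degree(D)=0, level(D)=3, enqueue
  process D: level=3
    D->A: in-degree(A)=0, level(A)=4, enqueue
  process A: level=4
All levels: A:4, B:1, C:2, D:3, E:0
level(C) = 2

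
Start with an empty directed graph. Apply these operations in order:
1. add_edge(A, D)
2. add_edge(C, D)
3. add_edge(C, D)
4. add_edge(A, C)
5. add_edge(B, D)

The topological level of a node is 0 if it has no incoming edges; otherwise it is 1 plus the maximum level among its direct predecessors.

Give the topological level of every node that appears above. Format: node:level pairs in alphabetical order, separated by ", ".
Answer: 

Answer: A:0, B:0, C:1, D:2

Derivation:
Op 1: add_edge(A, D). Edges now: 1
Op 2: add_edge(C, D). Edges now: 2
Op 3: add_edge(C, D) (duplicate, no change). Edges now: 2
Op 4: add_edge(A, C). Edges now: 3
Op 5: add_edge(B, D). Edges now: 4
Compute levels (Kahn BFS):
  sources (in-degree 0): A, B
  process A: level=0
    A->C: in-degree(C)=0, level(C)=1, enqueue
    A->D: in-degree(D)=2, level(D)>=1
  process B: level=0
    B->D: in-degree(D)=1, level(D)>=1
  process C: level=1
    C->D: in-degree(D)=0, level(D)=2, enqueue
  process D: level=2
All levels: A:0, B:0, C:1, D:2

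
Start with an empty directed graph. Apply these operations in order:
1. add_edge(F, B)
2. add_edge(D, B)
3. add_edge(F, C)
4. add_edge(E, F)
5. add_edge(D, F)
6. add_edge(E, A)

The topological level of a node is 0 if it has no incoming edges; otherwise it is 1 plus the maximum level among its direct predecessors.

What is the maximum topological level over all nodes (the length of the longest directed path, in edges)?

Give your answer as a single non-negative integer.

Op 1: add_edge(F, B). Edges now: 1
Op 2: add_edge(D, B). Edges now: 2
Op 3: add_edge(F, C). Edges now: 3
Op 4: add_edge(E, F). Edges now: 4
Op 5: add_edge(D, F). Edges now: 5
Op 6: add_edge(E, A). Edges now: 6
Compute levels (Kahn BFS):
  sources (in-degree 0): D, E
  process D: level=0
    D->B: in-degree(B)=1, level(B)>=1
    D->F: in-degree(F)=1, level(F)>=1
  process E: level=0
    E->A: in-degree(A)=0, level(A)=1, enqueue
    E->F: in-degree(F)=0, level(F)=1, enqueue
  process A: level=1
  process F: level=1
    F->B: in-degree(B)=0, level(B)=2, enqueue
    F->C: in-degree(C)=0, level(C)=2, enqueue
  process B: level=2
  process C: level=2
All levels: A:1, B:2, C:2, D:0, E:0, F:1
max level = 2

Answer: 2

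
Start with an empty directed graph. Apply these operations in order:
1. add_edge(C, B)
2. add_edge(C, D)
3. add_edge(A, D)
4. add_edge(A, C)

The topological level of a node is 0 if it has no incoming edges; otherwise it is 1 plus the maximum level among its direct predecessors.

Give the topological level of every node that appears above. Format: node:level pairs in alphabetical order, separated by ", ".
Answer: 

Answer: A:0, B:2, C:1, D:2

Derivation:
Op 1: add_edge(C, B). Edges now: 1
Op 2: add_edge(C, D). Edges now: 2
Op 3: add_edge(A, D). Edges now: 3
Op 4: add_edge(A, C). Edges now: 4
Compute levels (Kahn BFS):
  sources (in-degree 0): A
  process A: level=0
    A->C: in-degree(C)=0, level(C)=1, enqueue
    A->D: in-degree(D)=1, level(D)>=1
  process C: level=1
    C->B: in-degree(B)=0, level(B)=2, enqueue
    C->D: in-degree(D)=0, level(D)=2, enqueue
  process B: level=2
  process D: level=2
All levels: A:0, B:2, C:1, D:2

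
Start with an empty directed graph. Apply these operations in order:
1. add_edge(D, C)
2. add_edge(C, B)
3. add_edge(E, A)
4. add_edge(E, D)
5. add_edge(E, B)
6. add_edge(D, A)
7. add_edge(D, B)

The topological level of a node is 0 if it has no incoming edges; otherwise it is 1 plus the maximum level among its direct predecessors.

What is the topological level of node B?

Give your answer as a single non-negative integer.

Op 1: add_edge(D, C). Edges now: 1
Op 2: add_edge(C, B). Edges now: 2
Op 3: add_edge(E, A). Edges now: 3
Op 4: add_edge(E, D). Edges now: 4
Op 5: add_edge(E, B). Edges now: 5
Op 6: add_edge(D, A). Edges now: 6
Op 7: add_edge(D, B). Edges now: 7
Compute levels (Kahn BFS):
  sources (in-degree 0): E
  process E: level=0
    E->A: in-degree(A)=1, level(A)>=1
    E->B: in-degree(B)=2, level(B)>=1
    E->D: in-degree(D)=0, level(D)=1, enqueue
  process D: level=1
    D->A: in-degree(A)=0, level(A)=2, enqueue
    D->B: in-degree(B)=1, level(B)>=2
    D->C: in-degree(C)=0, level(C)=2, enqueue
  process A: level=2
  process C: level=2
    C->B: in-degree(B)=0, level(B)=3, enqueue
  process B: level=3
All levels: A:2, B:3, C:2, D:1, E:0
level(B) = 3

Answer: 3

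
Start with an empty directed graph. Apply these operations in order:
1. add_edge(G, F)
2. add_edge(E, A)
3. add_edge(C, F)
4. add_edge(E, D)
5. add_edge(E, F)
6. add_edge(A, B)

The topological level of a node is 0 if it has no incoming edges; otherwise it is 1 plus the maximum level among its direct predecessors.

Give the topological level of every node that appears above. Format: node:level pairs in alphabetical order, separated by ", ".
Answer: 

Op 1: add_edge(G, F). Edges now: 1
Op 2: add_edge(E, A). Edges now: 2
Op 3: add_edge(C, F). Edges now: 3
Op 4: add_edge(E, D). Edges now: 4
Op 5: add_edge(E, F). Edges now: 5
Op 6: add_edge(A, B). Edges now: 6
Compute levels (Kahn BFS):
  sources (in-degree 0): C, E, G
  process C: level=0
    C->F: in-degree(F)=2, level(F)>=1
  process E: level=0
    E->A: in-degree(A)=0, level(A)=1, enqueue
    E->D: in-degree(D)=0, level(D)=1, enqueue
    E->F: in-degree(F)=1, level(F)>=1
  process G: level=0
    G->F: in-degree(F)=0, level(F)=1, enqueue
  process A: level=1
    A->B: in-degree(B)=0, level(B)=2, enqueue
  process D: level=1
  process F: level=1
  process B: level=2
All levels: A:1, B:2, C:0, D:1, E:0, F:1, G:0

Answer: A:1, B:2, C:0, D:1, E:0, F:1, G:0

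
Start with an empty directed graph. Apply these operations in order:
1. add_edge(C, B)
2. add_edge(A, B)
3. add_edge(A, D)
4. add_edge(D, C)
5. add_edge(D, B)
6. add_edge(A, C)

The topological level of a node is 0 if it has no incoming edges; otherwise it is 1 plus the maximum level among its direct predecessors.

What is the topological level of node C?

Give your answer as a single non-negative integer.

Answer: 2

Derivation:
Op 1: add_edge(C, B). Edges now: 1
Op 2: add_edge(A, B). Edges now: 2
Op 3: add_edge(A, D). Edges now: 3
Op 4: add_edge(D, C). Edges now: 4
Op 5: add_edge(D, B). Edges now: 5
Op 6: add_edge(A, C). Edges now: 6
Compute levels (Kahn BFS):
  sources (in-degree 0): A
  process A: level=0
    A->B: in-degree(B)=2, level(B)>=1
    A->C: in-degree(C)=1, level(C)>=1
    A->D: in-degree(D)=0, level(D)=1, enqueue
  process D: level=1
    D->B: in-degree(B)=1, level(B)>=2
    D->C: in-degree(C)=0, level(C)=2, enqueue
  process C: level=2
    C->B: in-degree(B)=0, level(B)=3, enqueue
  process B: level=3
All levels: A:0, B:3, C:2, D:1
level(C) = 2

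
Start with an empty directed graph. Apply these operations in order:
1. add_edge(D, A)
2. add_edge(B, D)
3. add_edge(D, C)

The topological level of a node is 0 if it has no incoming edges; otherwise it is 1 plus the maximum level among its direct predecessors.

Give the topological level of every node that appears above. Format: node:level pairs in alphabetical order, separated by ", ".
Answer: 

Op 1: add_edge(D, A). Edges now: 1
Op 2: add_edge(B, D). Edges now: 2
Op 3: add_edge(D, C). Edges now: 3
Compute levels (Kahn BFS):
  sources (in-degree 0): B
  process B: level=0
    B->D: in-degree(D)=0, level(D)=1, enqueue
  process D: level=1
    D->A: in-degree(A)=0, level(A)=2, enqueue
    D->C: in-degree(C)=0, level(C)=2, enqueue
  process A: level=2
  process C: level=2
All levels: A:2, B:0, C:2, D:1

Answer: A:2, B:0, C:2, D:1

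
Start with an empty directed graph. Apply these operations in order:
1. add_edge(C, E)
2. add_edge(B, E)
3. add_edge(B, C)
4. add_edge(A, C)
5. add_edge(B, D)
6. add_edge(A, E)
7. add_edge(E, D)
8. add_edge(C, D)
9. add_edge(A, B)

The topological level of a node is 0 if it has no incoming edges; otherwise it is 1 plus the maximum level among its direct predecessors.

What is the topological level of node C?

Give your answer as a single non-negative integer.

Answer: 2

Derivation:
Op 1: add_edge(C, E). Edges now: 1
Op 2: add_edge(B, E). Edges now: 2
Op 3: add_edge(B, C). Edges now: 3
Op 4: add_edge(A, C). Edges now: 4
Op 5: add_edge(B, D). Edges now: 5
Op 6: add_edge(A, E). Edges now: 6
Op 7: add_edge(E, D). Edges now: 7
Op 8: add_edge(C, D). Edges now: 8
Op 9: add_edge(A, B). Edges now: 9
Compute levels (Kahn BFS):
  sources (in-degree 0): A
  process A: level=0
    A->B: in-degree(B)=0, level(B)=1, enqueue
    A->C: in-degree(C)=1, level(C)>=1
    A->E: in-degree(E)=2, level(E)>=1
  process B: level=1
    B->C: in-degree(C)=0, level(C)=2, enqueue
    B->D: in-degree(D)=2, level(D)>=2
    B->E: in-degree(E)=1, level(E)>=2
  process C: level=2
    C->D: in-degree(D)=1, level(D)>=3
    C->E: in-degree(E)=0, level(E)=3, enqueue
  process E: level=3
    E->D: in-degree(D)=0, level(D)=4, enqueue
  process D: level=4
All levels: A:0, B:1, C:2, D:4, E:3
level(C) = 2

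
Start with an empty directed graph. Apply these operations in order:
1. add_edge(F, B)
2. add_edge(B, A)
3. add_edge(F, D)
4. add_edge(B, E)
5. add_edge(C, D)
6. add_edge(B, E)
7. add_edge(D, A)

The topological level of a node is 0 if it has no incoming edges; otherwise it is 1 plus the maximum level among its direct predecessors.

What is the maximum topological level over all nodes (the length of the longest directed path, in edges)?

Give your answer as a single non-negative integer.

Answer: 2

Derivation:
Op 1: add_edge(F, B). Edges now: 1
Op 2: add_edge(B, A). Edges now: 2
Op 3: add_edge(F, D). Edges now: 3
Op 4: add_edge(B, E). Edges now: 4
Op 5: add_edge(C, D). Edges now: 5
Op 6: add_edge(B, E) (duplicate, no change). Edges now: 5
Op 7: add_edge(D, A). Edges now: 6
Compute levels (Kahn BFS):
  sources (in-degree 0): C, F
  process C: level=0
    C->D: in-degree(D)=1, level(D)>=1
  process F: level=0
    F->B: in-degree(B)=0, level(B)=1, enqueue
    F->D: in-degree(D)=0, level(D)=1, enqueue
  process B: level=1
    B->A: in-degree(A)=1, level(A)>=2
    B->E: in-degree(E)=0, level(E)=2, enqueue
  process D: level=1
    D->A: in-degree(A)=0, level(A)=2, enqueue
  process E: level=2
  process A: level=2
All levels: A:2, B:1, C:0, D:1, E:2, F:0
max level = 2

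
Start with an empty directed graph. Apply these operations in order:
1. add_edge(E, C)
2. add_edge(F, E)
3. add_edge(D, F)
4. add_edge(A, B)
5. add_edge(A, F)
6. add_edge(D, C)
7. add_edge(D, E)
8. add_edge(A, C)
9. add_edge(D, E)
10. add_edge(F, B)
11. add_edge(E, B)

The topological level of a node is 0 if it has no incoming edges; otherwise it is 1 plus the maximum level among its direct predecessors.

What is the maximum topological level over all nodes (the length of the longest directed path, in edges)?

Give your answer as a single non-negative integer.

Op 1: add_edge(E, C). Edges now: 1
Op 2: add_edge(F, E). Edges now: 2
Op 3: add_edge(D, F). Edges now: 3
Op 4: add_edge(A, B). Edges now: 4
Op 5: add_edge(A, F). Edges now: 5
Op 6: add_edge(D, C). Edges now: 6
Op 7: add_edge(D, E). Edges now: 7
Op 8: add_edge(A, C). Edges now: 8
Op 9: add_edge(D, E) (duplicate, no change). Edges now: 8
Op 10: add_edge(F, B). Edges now: 9
Op 11: add_edge(E, B). Edges now: 10
Compute levels (Kahn BFS):
  sources (in-degree 0): A, D
  process A: level=0
    A->B: in-degree(B)=2, level(B)>=1
    A->C: in-degree(C)=2, level(C)>=1
    A->F: in-degree(F)=1, level(F)>=1
  process D: level=0
    D->C: in-degree(C)=1, level(C)>=1
    D->E: in-degree(E)=1, level(E)>=1
    D->F: in-degree(F)=0, level(F)=1, enqueue
  process F: level=1
    F->B: in-degree(B)=1, level(B)>=2
    F->E: in-degree(E)=0, level(E)=2, enqueue
  process E: level=2
    E->B: in-degree(B)=0, level(B)=3, enqueue
    E->C: in-degree(C)=0, level(C)=3, enqueue
  process B: level=3
  process C: level=3
All levels: A:0, B:3, C:3, D:0, E:2, F:1
max level = 3

Answer: 3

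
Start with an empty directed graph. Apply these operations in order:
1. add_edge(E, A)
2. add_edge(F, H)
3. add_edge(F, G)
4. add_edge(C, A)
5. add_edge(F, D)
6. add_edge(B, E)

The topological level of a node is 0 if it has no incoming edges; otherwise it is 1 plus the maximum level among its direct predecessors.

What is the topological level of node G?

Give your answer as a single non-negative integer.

Op 1: add_edge(E, A). Edges now: 1
Op 2: add_edge(F, H). Edges now: 2
Op 3: add_edge(F, G). Edges now: 3
Op 4: add_edge(C, A). Edges now: 4
Op 5: add_edge(F, D). Edges now: 5
Op 6: add_edge(B, E). Edges now: 6
Compute levels (Kahn BFS):
  sources (in-degree 0): B, C, F
  process B: level=0
    B->E: in-degree(E)=0, level(E)=1, enqueue
  process C: level=0
    C->A: in-degree(A)=1, level(A)>=1
  process F: level=0
    F->D: in-degree(D)=0, level(D)=1, enqueue
    F->G: in-degree(G)=0, level(G)=1, enqueue
    F->H: in-degree(H)=0, level(H)=1, enqueue
  process E: level=1
    E->A: in-degree(A)=0, level(A)=2, enqueue
  process D: level=1
  process G: level=1
  process H: level=1
  process A: level=2
All levels: A:2, B:0, C:0, D:1, E:1, F:0, G:1, H:1
level(G) = 1

Answer: 1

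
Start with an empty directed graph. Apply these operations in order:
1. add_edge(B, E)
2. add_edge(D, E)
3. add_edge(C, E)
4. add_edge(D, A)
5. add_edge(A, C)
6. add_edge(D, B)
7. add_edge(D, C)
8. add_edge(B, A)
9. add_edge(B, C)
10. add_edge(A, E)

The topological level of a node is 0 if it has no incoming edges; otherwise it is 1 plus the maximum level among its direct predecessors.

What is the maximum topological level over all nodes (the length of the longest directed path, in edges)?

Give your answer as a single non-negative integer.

Answer: 4

Derivation:
Op 1: add_edge(B, E). Edges now: 1
Op 2: add_edge(D, E). Edges now: 2
Op 3: add_edge(C, E). Edges now: 3
Op 4: add_edge(D, A). Edges now: 4
Op 5: add_edge(A, C). Edges now: 5
Op 6: add_edge(D, B). Edges now: 6
Op 7: add_edge(D, C). Edges now: 7
Op 8: add_edge(B, A). Edges now: 8
Op 9: add_edge(B, C). Edges now: 9
Op 10: add_edge(A, E). Edges now: 10
Compute levels (Kahn BFS):
  sources (in-degree 0): D
  process D: level=0
    D->A: in-degree(A)=1, level(A)>=1
    D->B: in-degree(B)=0, level(B)=1, enqueue
    D->C: in-degree(C)=2, level(C)>=1
    D->E: in-degree(E)=3, level(E)>=1
  process B: level=1
    B->A: in-degree(A)=0, level(A)=2, enqueue
    B->C: in-degree(C)=1, level(C)>=2
    B->E: in-degree(E)=2, level(E)>=2
  process A: level=2
    A->C: in-degree(C)=0, level(C)=3, enqueue
    A->E: in-degree(E)=1, level(E)>=3
  process C: level=3
    C->E: in-degree(E)=0, level(E)=4, enqueue
  process E: level=4
All levels: A:2, B:1, C:3, D:0, E:4
max level = 4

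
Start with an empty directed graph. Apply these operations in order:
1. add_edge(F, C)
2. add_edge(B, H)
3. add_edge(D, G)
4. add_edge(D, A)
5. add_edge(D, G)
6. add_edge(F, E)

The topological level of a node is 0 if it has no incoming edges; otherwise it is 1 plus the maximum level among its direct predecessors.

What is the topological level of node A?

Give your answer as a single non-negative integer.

Op 1: add_edge(F, C). Edges now: 1
Op 2: add_edge(B, H). Edges now: 2
Op 3: add_edge(D, G). Edges now: 3
Op 4: add_edge(D, A). Edges now: 4
Op 5: add_edge(D, G) (duplicate, no change). Edges now: 4
Op 6: add_edge(F, E). Edges now: 5
Compute levels (Kahn BFS):
  sources (in-degree 0): B, D, F
  process B: level=0
    B->H: in-degree(H)=0, level(H)=1, enqueue
  process D: level=0
    D->A: in-degree(A)=0, level(A)=1, enqueue
    D->G: in-degree(G)=0, level(G)=1, enqueue
  process F: level=0
    F->C: in-degree(C)=0, level(C)=1, enqueue
    F->E: in-degree(E)=0, level(E)=1, enqueue
  process H: level=1
  process A: level=1
  process G: level=1
  process C: level=1
  process E: level=1
All levels: A:1, B:0, C:1, D:0, E:1, F:0, G:1, H:1
level(A) = 1

Answer: 1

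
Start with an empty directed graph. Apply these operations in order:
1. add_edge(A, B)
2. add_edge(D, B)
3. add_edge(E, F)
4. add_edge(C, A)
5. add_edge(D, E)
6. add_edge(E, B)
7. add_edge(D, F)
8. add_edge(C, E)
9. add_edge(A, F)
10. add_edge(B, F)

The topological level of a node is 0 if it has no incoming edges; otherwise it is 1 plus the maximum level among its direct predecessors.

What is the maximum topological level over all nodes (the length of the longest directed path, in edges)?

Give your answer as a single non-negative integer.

Answer: 3

Derivation:
Op 1: add_edge(A, B). Edges now: 1
Op 2: add_edge(D, B). Edges now: 2
Op 3: add_edge(E, F). Edges now: 3
Op 4: add_edge(C, A). Edges now: 4
Op 5: add_edge(D, E). Edges now: 5
Op 6: add_edge(E, B). Edges now: 6
Op 7: add_edge(D, F). Edges now: 7
Op 8: add_edge(C, E). Edges now: 8
Op 9: add_edge(A, F). Edges now: 9
Op 10: add_edge(B, F). Edges now: 10
Compute levels (Kahn BFS):
  sources (in-degree 0): C, D
  process C: level=0
    C->A: in-degree(A)=0, level(A)=1, enqueue
    C->E: in-degree(E)=1, level(E)>=1
  process D: level=0
    D->B: in-degree(B)=2, level(B)>=1
    D->E: in-degree(E)=0, level(E)=1, enqueue
    D->F: in-degree(F)=3, level(F)>=1
  process A: level=1
    A->B: in-degree(B)=1, level(B)>=2
    A->F: in-degree(F)=2, level(F)>=2
  process E: level=1
    E->B: in-degree(B)=0, level(B)=2, enqueue
    E->F: in-degree(F)=1, level(F)>=2
  process B: level=2
    B->F: in-degree(F)=0, level(F)=3, enqueue
  process F: level=3
All levels: A:1, B:2, C:0, D:0, E:1, F:3
max level = 3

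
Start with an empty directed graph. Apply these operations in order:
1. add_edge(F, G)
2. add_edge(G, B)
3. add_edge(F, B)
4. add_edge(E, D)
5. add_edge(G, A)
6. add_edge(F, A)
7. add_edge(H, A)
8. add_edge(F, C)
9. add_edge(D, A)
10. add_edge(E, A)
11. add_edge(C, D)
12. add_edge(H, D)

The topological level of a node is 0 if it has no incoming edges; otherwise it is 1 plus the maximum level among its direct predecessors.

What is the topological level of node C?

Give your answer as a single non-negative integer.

Op 1: add_edge(F, G). Edges now: 1
Op 2: add_edge(G, B). Edges now: 2
Op 3: add_edge(F, B). Edges now: 3
Op 4: add_edge(E, D). Edges now: 4
Op 5: add_edge(G, A). Edges now: 5
Op 6: add_edge(F, A). Edges now: 6
Op 7: add_edge(H, A). Edges now: 7
Op 8: add_edge(F, C). Edges now: 8
Op 9: add_edge(D, A). Edges now: 9
Op 10: add_edge(E, A). Edges now: 10
Op 11: add_edge(C, D). Edges now: 11
Op 12: add_edge(H, D). Edges now: 12
Compute levels (Kahn BFS):
  sources (in-degree 0): E, F, H
  process E: level=0
    E->A: in-degree(A)=4, level(A)>=1
    E->D: in-degree(D)=2, level(D)>=1
  process F: level=0
    F->A: in-degree(A)=3, level(A)>=1
    F->B: in-degree(B)=1, level(B)>=1
    F->C: in-degree(C)=0, level(C)=1, enqueue
    F->G: in-degree(G)=0, level(G)=1, enqueue
  process H: level=0
    H->A: in-degree(A)=2, level(A)>=1
    H->D: in-degree(D)=1, level(D)>=1
  process C: level=1
    C->D: in-degree(D)=0, level(D)=2, enqueue
  process G: level=1
    G->A: in-degree(A)=1, level(A)>=2
    G->B: in-degree(B)=0, level(B)=2, enqueue
  process D: level=2
    D->A: in-degree(A)=0, level(A)=3, enqueue
  process B: level=2
  process A: level=3
All levels: A:3, B:2, C:1, D:2, E:0, F:0, G:1, H:0
level(C) = 1

Answer: 1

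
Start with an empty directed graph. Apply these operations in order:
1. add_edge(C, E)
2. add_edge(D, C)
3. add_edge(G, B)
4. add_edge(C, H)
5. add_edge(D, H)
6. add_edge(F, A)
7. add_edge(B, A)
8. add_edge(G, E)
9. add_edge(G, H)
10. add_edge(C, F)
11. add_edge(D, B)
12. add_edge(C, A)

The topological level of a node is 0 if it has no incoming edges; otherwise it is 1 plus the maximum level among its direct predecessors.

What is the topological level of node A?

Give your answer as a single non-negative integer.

Answer: 3

Derivation:
Op 1: add_edge(C, E). Edges now: 1
Op 2: add_edge(D, C). Edges now: 2
Op 3: add_edge(G, B). Edges now: 3
Op 4: add_edge(C, H). Edges now: 4
Op 5: add_edge(D, H). Edges now: 5
Op 6: add_edge(F, A). Edges now: 6
Op 7: add_edge(B, A). Edges now: 7
Op 8: add_edge(G, E). Edges now: 8
Op 9: add_edge(G, H). Edges now: 9
Op 10: add_edge(C, F). Edges now: 10
Op 11: add_edge(D, B). Edges now: 11
Op 12: add_edge(C, A). Edges now: 12
Compute levels (Kahn BFS):
  sources (in-degree 0): D, G
  process D: level=0
    D->B: in-degree(B)=1, level(B)>=1
    D->C: in-degree(C)=0, level(C)=1, enqueue
    D->H: in-degree(H)=2, level(H)>=1
  process G: level=0
    G->B: in-degree(B)=0, level(B)=1, enqueue
    G->E: in-degree(E)=1, level(E)>=1
    G->H: in-degree(H)=1, level(H)>=1
  process C: level=1
    C->A: in-degree(A)=2, level(A)>=2
    C->E: in-degree(E)=0, level(E)=2, enqueue
    C->F: in-degree(F)=0, level(F)=2, enqueue
    C->H: in-degree(H)=0, level(H)=2, enqueue
  process B: level=1
    B->A: in-degree(A)=1, level(A)>=2
  process E: level=2
  process F: level=2
    F->A: in-degree(A)=0, level(A)=3, enqueue
  process H: level=2
  process A: level=3
All levels: A:3, B:1, C:1, D:0, E:2, F:2, G:0, H:2
level(A) = 3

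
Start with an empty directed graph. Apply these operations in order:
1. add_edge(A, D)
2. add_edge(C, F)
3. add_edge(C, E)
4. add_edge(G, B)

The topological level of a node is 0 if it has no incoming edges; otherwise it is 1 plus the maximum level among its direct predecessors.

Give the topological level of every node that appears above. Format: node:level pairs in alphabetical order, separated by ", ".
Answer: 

Answer: A:0, B:1, C:0, D:1, E:1, F:1, G:0

Derivation:
Op 1: add_edge(A, D). Edges now: 1
Op 2: add_edge(C, F). Edges now: 2
Op 3: add_edge(C, E). Edges now: 3
Op 4: add_edge(G, B). Edges now: 4
Compute levels (Kahn BFS):
  sources (in-degree 0): A, C, G
  process A: level=0
    A->D: in-degree(D)=0, level(D)=1, enqueue
  process C: level=0
    C->E: in-degree(E)=0, level(E)=1, enqueue
    C->F: in-degree(F)=0, level(F)=1, enqueue
  process G: level=0
    G->B: in-degree(B)=0, level(B)=1, enqueue
  process D: level=1
  process E: level=1
  process F: level=1
  process B: level=1
All levels: A:0, B:1, C:0, D:1, E:1, F:1, G:0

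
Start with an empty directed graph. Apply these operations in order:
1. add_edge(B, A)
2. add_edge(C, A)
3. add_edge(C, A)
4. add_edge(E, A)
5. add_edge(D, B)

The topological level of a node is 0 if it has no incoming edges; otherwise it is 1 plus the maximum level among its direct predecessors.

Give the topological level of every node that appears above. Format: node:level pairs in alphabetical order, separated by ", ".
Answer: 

Op 1: add_edge(B, A). Edges now: 1
Op 2: add_edge(C, A). Edges now: 2
Op 3: add_edge(C, A) (duplicate, no change). Edges now: 2
Op 4: add_edge(E, A). Edges now: 3
Op 5: add_edge(D, B). Edges now: 4
Compute levels (Kahn BFS):
  sources (in-degree 0): C, D, E
  process C: level=0
    C->A: in-degree(A)=2, level(A)>=1
  process D: level=0
    D->B: in-degree(B)=0, level(B)=1, enqueue
  process E: level=0
    E->A: in-degree(A)=1, level(A)>=1
  process B: level=1
    B->A: in-degree(A)=0, level(A)=2, enqueue
  process A: level=2
All levels: A:2, B:1, C:0, D:0, E:0

Answer: A:2, B:1, C:0, D:0, E:0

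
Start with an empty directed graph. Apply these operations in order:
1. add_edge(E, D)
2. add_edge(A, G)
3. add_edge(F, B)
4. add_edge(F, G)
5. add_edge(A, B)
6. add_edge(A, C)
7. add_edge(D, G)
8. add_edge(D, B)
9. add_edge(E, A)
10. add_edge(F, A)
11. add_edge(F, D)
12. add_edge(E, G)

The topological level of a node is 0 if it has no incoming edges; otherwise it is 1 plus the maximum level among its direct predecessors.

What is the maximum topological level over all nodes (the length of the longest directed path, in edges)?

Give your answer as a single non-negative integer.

Op 1: add_edge(E, D). Edges now: 1
Op 2: add_edge(A, G). Edges now: 2
Op 3: add_edge(F, B). Edges now: 3
Op 4: add_edge(F, G). Edges now: 4
Op 5: add_edge(A, B). Edges now: 5
Op 6: add_edge(A, C). Edges now: 6
Op 7: add_edge(D, G). Edges now: 7
Op 8: add_edge(D, B). Edges now: 8
Op 9: add_edge(E, A). Edges now: 9
Op 10: add_edge(F, A). Edges now: 10
Op 11: add_edge(F, D). Edges now: 11
Op 12: add_edge(E, G). Edges now: 12
Compute levels (Kahn BFS):
  sources (in-degree 0): E, F
  process E: level=0
    E->A: in-degree(A)=1, level(A)>=1
    E->D: in-degree(D)=1, level(D)>=1
    E->G: in-degree(G)=3, level(G)>=1
  process F: level=0
    F->A: in-degree(A)=0, level(A)=1, enqueue
    F->B: in-degree(B)=2, level(B)>=1
    F->D: in-degree(D)=0, level(D)=1, enqueue
    F->G: in-degree(G)=2, level(G)>=1
  process A: level=1
    A->B: in-degree(B)=1, level(B)>=2
    A->C: in-degree(C)=0, level(C)=2, enqueue
    A->G: in-degree(G)=1, level(G)>=2
  process D: level=1
    D->B: in-degree(B)=0, level(B)=2, enqueue
    D->G: in-degree(G)=0, level(G)=2, enqueue
  process C: level=2
  process B: level=2
  process G: level=2
All levels: A:1, B:2, C:2, D:1, E:0, F:0, G:2
max level = 2

Answer: 2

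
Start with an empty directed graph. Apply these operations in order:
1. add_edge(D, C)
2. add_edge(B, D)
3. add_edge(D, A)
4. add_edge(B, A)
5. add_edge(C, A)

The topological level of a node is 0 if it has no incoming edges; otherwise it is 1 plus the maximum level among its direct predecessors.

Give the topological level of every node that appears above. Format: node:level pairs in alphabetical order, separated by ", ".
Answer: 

Answer: A:3, B:0, C:2, D:1

Derivation:
Op 1: add_edge(D, C). Edges now: 1
Op 2: add_edge(B, D). Edges now: 2
Op 3: add_edge(D, A). Edges now: 3
Op 4: add_edge(B, A). Edges now: 4
Op 5: add_edge(C, A). Edges now: 5
Compute levels (Kahn BFS):
  sources (in-degree 0): B
  process B: level=0
    B->A: in-degree(A)=2, level(A)>=1
    B->D: in-degree(D)=0, level(D)=1, enqueue
  process D: level=1
    D->A: in-degree(A)=1, level(A)>=2
    D->C: in-degree(C)=0, level(C)=2, enqueue
  process C: level=2
    C->A: in-degree(A)=0, level(A)=3, enqueue
  process A: level=3
All levels: A:3, B:0, C:2, D:1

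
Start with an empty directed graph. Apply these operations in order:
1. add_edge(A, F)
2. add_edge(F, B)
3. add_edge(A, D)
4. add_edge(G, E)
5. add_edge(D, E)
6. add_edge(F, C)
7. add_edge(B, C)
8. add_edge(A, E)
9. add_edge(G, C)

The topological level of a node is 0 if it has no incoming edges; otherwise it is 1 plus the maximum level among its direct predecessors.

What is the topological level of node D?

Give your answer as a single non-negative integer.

Answer: 1

Derivation:
Op 1: add_edge(A, F). Edges now: 1
Op 2: add_edge(F, B). Edges now: 2
Op 3: add_edge(A, D). Edges now: 3
Op 4: add_edge(G, E). Edges now: 4
Op 5: add_edge(D, E). Edges now: 5
Op 6: add_edge(F, C). Edges now: 6
Op 7: add_edge(B, C). Edges now: 7
Op 8: add_edge(A, E). Edges now: 8
Op 9: add_edge(G, C). Edges now: 9
Compute levels (Kahn BFS):
  sources (in-degree 0): A, G
  process A: level=0
    A->D: in-degree(D)=0, level(D)=1, enqueue
    A->E: in-degree(E)=2, level(E)>=1
    A->F: in-degree(F)=0, level(F)=1, enqueue
  process G: level=0
    G->C: in-degree(C)=2, level(C)>=1
    G->E: in-degree(E)=1, level(E)>=1
  process D: level=1
    D->E: in-degree(E)=0, level(E)=2, enqueue
  process F: level=1
    F->B: in-degree(B)=0, level(B)=2, enqueue
    F->C: in-degree(C)=1, level(C)>=2
  process E: level=2
  process B: level=2
    B->C: in-degree(C)=0, level(C)=3, enqueue
  process C: level=3
All levels: A:0, B:2, C:3, D:1, E:2, F:1, G:0
level(D) = 1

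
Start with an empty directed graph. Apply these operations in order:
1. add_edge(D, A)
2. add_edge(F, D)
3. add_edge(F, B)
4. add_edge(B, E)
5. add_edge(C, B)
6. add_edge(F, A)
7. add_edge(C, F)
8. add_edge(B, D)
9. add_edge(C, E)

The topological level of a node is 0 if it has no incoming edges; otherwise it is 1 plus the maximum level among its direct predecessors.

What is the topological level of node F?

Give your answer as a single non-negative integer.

Answer: 1

Derivation:
Op 1: add_edge(D, A). Edges now: 1
Op 2: add_edge(F, D). Edges now: 2
Op 3: add_edge(F, B). Edges now: 3
Op 4: add_edge(B, E). Edges now: 4
Op 5: add_edge(C, B). Edges now: 5
Op 6: add_edge(F, A). Edges now: 6
Op 7: add_edge(C, F). Edges now: 7
Op 8: add_edge(B, D). Edges now: 8
Op 9: add_edge(C, E). Edges now: 9
Compute levels (Kahn BFS):
  sources (in-degree 0): C
  process C: level=0
    C->B: in-degree(B)=1, level(B)>=1
    C->E: in-degree(E)=1, level(E)>=1
    C->F: in-degree(F)=0, level(F)=1, enqueue
  process F: level=1
    F->A: in-degree(A)=1, level(A)>=2
    F->B: in-degree(B)=0, level(B)=2, enqueue
    F->D: in-degree(D)=1, level(D)>=2
  process B: level=2
    B->D: in-degree(D)=0, level(D)=3, enqueue
    B->E: in-degree(E)=0, level(E)=3, enqueue
  process D: level=3
    D->A: in-degree(A)=0, level(A)=4, enqueue
  process E: level=3
  process A: level=4
All levels: A:4, B:2, C:0, D:3, E:3, F:1
level(F) = 1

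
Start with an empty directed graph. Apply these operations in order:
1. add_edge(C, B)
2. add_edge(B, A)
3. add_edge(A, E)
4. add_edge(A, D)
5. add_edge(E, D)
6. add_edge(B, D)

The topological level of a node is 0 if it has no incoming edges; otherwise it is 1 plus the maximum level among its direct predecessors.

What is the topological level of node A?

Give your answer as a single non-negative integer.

Answer: 2

Derivation:
Op 1: add_edge(C, B). Edges now: 1
Op 2: add_edge(B, A). Edges now: 2
Op 3: add_edge(A, E). Edges now: 3
Op 4: add_edge(A, D). Edges now: 4
Op 5: add_edge(E, D). Edges now: 5
Op 6: add_edge(B, D). Edges now: 6
Compute levels (Kahn BFS):
  sources (in-degree 0): C
  process C: level=0
    C->B: in-degree(B)=0, level(B)=1, enqueue
  process B: level=1
    B->A: in-degree(A)=0, level(A)=2, enqueue
    B->D: in-degree(D)=2, level(D)>=2
  process A: level=2
    A->D: in-degree(D)=1, level(D)>=3
    A->E: in-degree(E)=0, level(E)=3, enqueue
  process E: level=3
    E->D: in-degree(D)=0, level(D)=4, enqueue
  process D: level=4
All levels: A:2, B:1, C:0, D:4, E:3
level(A) = 2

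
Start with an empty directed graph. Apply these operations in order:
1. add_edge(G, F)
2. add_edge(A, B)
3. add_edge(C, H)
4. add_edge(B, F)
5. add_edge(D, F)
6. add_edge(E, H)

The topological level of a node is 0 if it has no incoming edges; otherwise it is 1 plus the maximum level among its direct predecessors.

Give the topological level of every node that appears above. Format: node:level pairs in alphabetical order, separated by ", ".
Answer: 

Answer: A:0, B:1, C:0, D:0, E:0, F:2, G:0, H:1

Derivation:
Op 1: add_edge(G, F). Edges now: 1
Op 2: add_edge(A, B). Edges now: 2
Op 3: add_edge(C, H). Edges now: 3
Op 4: add_edge(B, F). Edges now: 4
Op 5: add_edge(D, F). Edges now: 5
Op 6: add_edge(E, H). Edges now: 6
Compute levels (Kahn BFS):
  sources (in-degree 0): A, C, D, E, G
  process A: level=0
    A->B: in-degree(B)=0, level(B)=1, enqueue
  process C: level=0
    C->H: in-degree(H)=1, level(H)>=1
  process D: level=0
    D->F: in-degree(F)=2, level(F)>=1
  process E: level=0
    E->H: in-degree(H)=0, level(H)=1, enqueue
  process G: level=0
    G->F: in-degree(F)=1, level(F)>=1
  process B: level=1
    B->F: in-degree(F)=0, level(F)=2, enqueue
  process H: level=1
  process F: level=2
All levels: A:0, B:1, C:0, D:0, E:0, F:2, G:0, H:1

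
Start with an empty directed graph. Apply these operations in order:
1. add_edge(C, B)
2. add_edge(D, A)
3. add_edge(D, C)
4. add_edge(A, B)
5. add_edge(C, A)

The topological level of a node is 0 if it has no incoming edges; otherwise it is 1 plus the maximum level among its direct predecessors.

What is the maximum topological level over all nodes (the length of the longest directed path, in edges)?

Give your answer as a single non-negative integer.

Op 1: add_edge(C, B). Edges now: 1
Op 2: add_edge(D, A). Edges now: 2
Op 3: add_edge(D, C). Edges now: 3
Op 4: add_edge(A, B). Edges now: 4
Op 5: add_edge(C, A). Edges now: 5
Compute levels (Kahn BFS):
  sources (in-degree 0): D
  process D: level=0
    D->A: in-degree(A)=1, level(A)>=1
    D->C: in-degree(C)=0, level(C)=1, enqueue
  process C: level=1
    C->A: in-degree(A)=0, level(A)=2, enqueue
    C->B: in-degree(B)=1, level(B)>=2
  process A: level=2
    A->B: in-degree(B)=0, level(B)=3, enqueue
  process B: level=3
All levels: A:2, B:3, C:1, D:0
max level = 3

Answer: 3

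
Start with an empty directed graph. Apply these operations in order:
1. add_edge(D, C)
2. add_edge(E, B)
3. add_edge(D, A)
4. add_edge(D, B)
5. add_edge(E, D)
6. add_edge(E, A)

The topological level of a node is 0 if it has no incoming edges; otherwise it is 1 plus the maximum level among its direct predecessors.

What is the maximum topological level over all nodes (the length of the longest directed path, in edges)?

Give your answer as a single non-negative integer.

Answer: 2

Derivation:
Op 1: add_edge(D, C). Edges now: 1
Op 2: add_edge(E, B). Edges now: 2
Op 3: add_edge(D, A). Edges now: 3
Op 4: add_edge(D, B). Edges now: 4
Op 5: add_edge(E, D). Edges now: 5
Op 6: add_edge(E, A). Edges now: 6
Compute levels (Kahn BFS):
  sources (in-degree 0): E
  process E: level=0
    E->A: in-degree(A)=1, level(A)>=1
    E->B: in-degree(B)=1, level(B)>=1
    E->D: in-degree(D)=0, level(D)=1, enqueue
  process D: level=1
    D->A: in-degree(A)=0, level(A)=2, enqueue
    D->B: in-degree(B)=0, level(B)=2, enqueue
    D->C: in-degree(C)=0, level(C)=2, enqueue
  process A: level=2
  process B: level=2
  process C: level=2
All levels: A:2, B:2, C:2, D:1, E:0
max level = 2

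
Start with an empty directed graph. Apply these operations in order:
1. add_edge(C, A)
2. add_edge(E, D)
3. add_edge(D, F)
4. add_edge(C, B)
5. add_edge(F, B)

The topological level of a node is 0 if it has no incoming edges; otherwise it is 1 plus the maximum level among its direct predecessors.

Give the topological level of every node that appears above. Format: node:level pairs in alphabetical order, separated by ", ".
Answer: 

Answer: A:1, B:3, C:0, D:1, E:0, F:2

Derivation:
Op 1: add_edge(C, A). Edges now: 1
Op 2: add_edge(E, D). Edges now: 2
Op 3: add_edge(D, F). Edges now: 3
Op 4: add_edge(C, B). Edges now: 4
Op 5: add_edge(F, B). Edges now: 5
Compute levels (Kahn BFS):
  sources (in-degree 0): C, E
  process C: level=0
    C->A: in-degree(A)=0, level(A)=1, enqueue
    C->B: in-degree(B)=1, level(B)>=1
  process E: level=0
    E->D: in-degree(D)=0, level(D)=1, enqueue
  process A: level=1
  process D: level=1
    D->F: in-degree(F)=0, level(F)=2, enqueue
  process F: level=2
    F->B: in-degree(B)=0, level(B)=3, enqueue
  process B: level=3
All levels: A:1, B:3, C:0, D:1, E:0, F:2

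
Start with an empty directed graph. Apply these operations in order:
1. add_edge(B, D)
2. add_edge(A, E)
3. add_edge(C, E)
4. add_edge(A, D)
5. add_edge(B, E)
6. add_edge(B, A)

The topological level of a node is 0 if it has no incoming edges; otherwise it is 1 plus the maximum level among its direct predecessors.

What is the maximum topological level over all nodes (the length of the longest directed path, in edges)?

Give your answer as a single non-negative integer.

Op 1: add_edge(B, D). Edges now: 1
Op 2: add_edge(A, E). Edges now: 2
Op 3: add_edge(C, E). Edges now: 3
Op 4: add_edge(A, D). Edges now: 4
Op 5: add_edge(B, E). Edges now: 5
Op 6: add_edge(B, A). Edges now: 6
Compute levels (Kahn BFS):
  sources (in-degree 0): B, C
  process B: level=0
    B->A: in-degree(A)=0, level(A)=1, enqueue
    B->D: in-degree(D)=1, level(D)>=1
    B->E: in-degree(E)=2, level(E)>=1
  process C: level=0
    C->E: in-degree(E)=1, level(E)>=1
  process A: level=1
    A->D: in-degree(D)=0, level(D)=2, enqueue
    A->E: in-degree(E)=0, level(E)=2, enqueue
  process D: level=2
  process E: level=2
All levels: A:1, B:0, C:0, D:2, E:2
max level = 2

Answer: 2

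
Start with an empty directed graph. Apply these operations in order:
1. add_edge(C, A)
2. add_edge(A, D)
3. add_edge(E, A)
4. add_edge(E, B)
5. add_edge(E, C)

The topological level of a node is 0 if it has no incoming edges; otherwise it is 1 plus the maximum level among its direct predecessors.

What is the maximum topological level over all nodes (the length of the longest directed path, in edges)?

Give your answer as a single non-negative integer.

Answer: 3

Derivation:
Op 1: add_edge(C, A). Edges now: 1
Op 2: add_edge(A, D). Edges now: 2
Op 3: add_edge(E, A). Edges now: 3
Op 4: add_edge(E, B). Edges now: 4
Op 5: add_edge(E, C). Edges now: 5
Compute levels (Kahn BFS):
  sources (in-degree 0): E
  process E: level=0
    E->A: in-degree(A)=1, level(A)>=1
    E->B: in-degree(B)=0, level(B)=1, enqueue
    E->C: in-degree(C)=0, level(C)=1, enqueue
  process B: level=1
  process C: level=1
    C->A: in-degree(A)=0, level(A)=2, enqueue
  process A: level=2
    A->D: in-degree(D)=0, level(D)=3, enqueue
  process D: level=3
All levels: A:2, B:1, C:1, D:3, E:0
max level = 3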